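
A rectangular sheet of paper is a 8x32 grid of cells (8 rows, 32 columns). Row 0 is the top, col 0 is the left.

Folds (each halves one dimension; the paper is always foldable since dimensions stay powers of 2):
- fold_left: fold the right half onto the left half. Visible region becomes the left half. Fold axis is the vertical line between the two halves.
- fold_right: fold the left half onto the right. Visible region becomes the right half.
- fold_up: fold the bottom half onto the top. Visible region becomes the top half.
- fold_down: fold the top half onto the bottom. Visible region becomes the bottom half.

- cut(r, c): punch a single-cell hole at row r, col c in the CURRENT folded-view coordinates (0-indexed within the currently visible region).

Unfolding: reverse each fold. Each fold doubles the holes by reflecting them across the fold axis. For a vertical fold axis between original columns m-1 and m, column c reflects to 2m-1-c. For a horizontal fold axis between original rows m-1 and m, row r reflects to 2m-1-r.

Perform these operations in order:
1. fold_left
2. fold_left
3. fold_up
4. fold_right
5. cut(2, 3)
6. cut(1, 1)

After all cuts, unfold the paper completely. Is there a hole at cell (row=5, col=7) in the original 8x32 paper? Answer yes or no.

Answer: yes

Derivation:
Op 1 fold_left: fold axis v@16; visible region now rows[0,8) x cols[0,16) = 8x16
Op 2 fold_left: fold axis v@8; visible region now rows[0,8) x cols[0,8) = 8x8
Op 3 fold_up: fold axis h@4; visible region now rows[0,4) x cols[0,8) = 4x8
Op 4 fold_right: fold axis v@4; visible region now rows[0,4) x cols[4,8) = 4x4
Op 5 cut(2, 3): punch at orig (2,7); cuts so far [(2, 7)]; region rows[0,4) x cols[4,8) = 4x4
Op 6 cut(1, 1): punch at orig (1,5); cuts so far [(1, 5), (2, 7)]; region rows[0,4) x cols[4,8) = 4x4
Unfold 1 (reflect across v@4): 4 holes -> [(1, 2), (1, 5), (2, 0), (2, 7)]
Unfold 2 (reflect across h@4): 8 holes -> [(1, 2), (1, 5), (2, 0), (2, 7), (5, 0), (5, 7), (6, 2), (6, 5)]
Unfold 3 (reflect across v@8): 16 holes -> [(1, 2), (1, 5), (1, 10), (1, 13), (2, 0), (2, 7), (2, 8), (2, 15), (5, 0), (5, 7), (5, 8), (5, 15), (6, 2), (6, 5), (6, 10), (6, 13)]
Unfold 4 (reflect across v@16): 32 holes -> [(1, 2), (1, 5), (1, 10), (1, 13), (1, 18), (1, 21), (1, 26), (1, 29), (2, 0), (2, 7), (2, 8), (2, 15), (2, 16), (2, 23), (2, 24), (2, 31), (5, 0), (5, 7), (5, 8), (5, 15), (5, 16), (5, 23), (5, 24), (5, 31), (6, 2), (6, 5), (6, 10), (6, 13), (6, 18), (6, 21), (6, 26), (6, 29)]
Holes: [(1, 2), (1, 5), (1, 10), (1, 13), (1, 18), (1, 21), (1, 26), (1, 29), (2, 0), (2, 7), (2, 8), (2, 15), (2, 16), (2, 23), (2, 24), (2, 31), (5, 0), (5, 7), (5, 8), (5, 15), (5, 16), (5, 23), (5, 24), (5, 31), (6, 2), (6, 5), (6, 10), (6, 13), (6, 18), (6, 21), (6, 26), (6, 29)]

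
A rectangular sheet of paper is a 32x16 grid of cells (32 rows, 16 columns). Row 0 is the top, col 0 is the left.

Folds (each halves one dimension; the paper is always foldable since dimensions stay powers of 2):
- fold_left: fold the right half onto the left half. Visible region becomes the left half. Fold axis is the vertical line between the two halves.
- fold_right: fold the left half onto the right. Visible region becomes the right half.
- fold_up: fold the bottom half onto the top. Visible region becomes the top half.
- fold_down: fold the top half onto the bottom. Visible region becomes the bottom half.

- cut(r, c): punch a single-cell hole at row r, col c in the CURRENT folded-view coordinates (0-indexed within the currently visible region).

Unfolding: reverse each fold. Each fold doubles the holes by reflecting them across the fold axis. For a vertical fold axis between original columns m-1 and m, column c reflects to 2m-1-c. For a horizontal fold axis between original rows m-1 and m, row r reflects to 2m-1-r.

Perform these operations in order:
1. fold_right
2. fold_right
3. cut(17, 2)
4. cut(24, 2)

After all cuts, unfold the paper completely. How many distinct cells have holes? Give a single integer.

Answer: 8

Derivation:
Op 1 fold_right: fold axis v@8; visible region now rows[0,32) x cols[8,16) = 32x8
Op 2 fold_right: fold axis v@12; visible region now rows[0,32) x cols[12,16) = 32x4
Op 3 cut(17, 2): punch at orig (17,14); cuts so far [(17, 14)]; region rows[0,32) x cols[12,16) = 32x4
Op 4 cut(24, 2): punch at orig (24,14); cuts so far [(17, 14), (24, 14)]; region rows[0,32) x cols[12,16) = 32x4
Unfold 1 (reflect across v@12): 4 holes -> [(17, 9), (17, 14), (24, 9), (24, 14)]
Unfold 2 (reflect across v@8): 8 holes -> [(17, 1), (17, 6), (17, 9), (17, 14), (24, 1), (24, 6), (24, 9), (24, 14)]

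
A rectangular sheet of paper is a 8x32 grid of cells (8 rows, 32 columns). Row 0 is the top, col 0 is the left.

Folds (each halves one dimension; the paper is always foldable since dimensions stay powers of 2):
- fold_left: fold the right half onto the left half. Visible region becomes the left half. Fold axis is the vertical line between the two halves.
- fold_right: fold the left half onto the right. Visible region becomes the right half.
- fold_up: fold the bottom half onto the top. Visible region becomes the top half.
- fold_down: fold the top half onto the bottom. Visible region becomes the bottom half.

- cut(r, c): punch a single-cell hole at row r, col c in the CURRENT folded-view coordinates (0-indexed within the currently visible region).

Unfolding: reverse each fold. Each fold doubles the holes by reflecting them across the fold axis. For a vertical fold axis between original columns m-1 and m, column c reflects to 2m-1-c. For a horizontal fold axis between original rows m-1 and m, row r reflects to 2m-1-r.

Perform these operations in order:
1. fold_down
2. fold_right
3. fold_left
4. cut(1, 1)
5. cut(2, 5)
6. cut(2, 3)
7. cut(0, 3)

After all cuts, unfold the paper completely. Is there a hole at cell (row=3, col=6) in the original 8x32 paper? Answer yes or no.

Op 1 fold_down: fold axis h@4; visible region now rows[4,8) x cols[0,32) = 4x32
Op 2 fold_right: fold axis v@16; visible region now rows[4,8) x cols[16,32) = 4x16
Op 3 fold_left: fold axis v@24; visible region now rows[4,8) x cols[16,24) = 4x8
Op 4 cut(1, 1): punch at orig (5,17); cuts so far [(5, 17)]; region rows[4,8) x cols[16,24) = 4x8
Op 5 cut(2, 5): punch at orig (6,21); cuts so far [(5, 17), (6, 21)]; region rows[4,8) x cols[16,24) = 4x8
Op 6 cut(2, 3): punch at orig (6,19); cuts so far [(5, 17), (6, 19), (6, 21)]; region rows[4,8) x cols[16,24) = 4x8
Op 7 cut(0, 3): punch at orig (4,19); cuts so far [(4, 19), (5, 17), (6, 19), (6, 21)]; region rows[4,8) x cols[16,24) = 4x8
Unfold 1 (reflect across v@24): 8 holes -> [(4, 19), (4, 28), (5, 17), (5, 30), (6, 19), (6, 21), (6, 26), (6, 28)]
Unfold 2 (reflect across v@16): 16 holes -> [(4, 3), (4, 12), (4, 19), (4, 28), (5, 1), (5, 14), (5, 17), (5, 30), (6, 3), (6, 5), (6, 10), (6, 12), (6, 19), (6, 21), (6, 26), (6, 28)]
Unfold 3 (reflect across h@4): 32 holes -> [(1, 3), (1, 5), (1, 10), (1, 12), (1, 19), (1, 21), (1, 26), (1, 28), (2, 1), (2, 14), (2, 17), (2, 30), (3, 3), (3, 12), (3, 19), (3, 28), (4, 3), (4, 12), (4, 19), (4, 28), (5, 1), (5, 14), (5, 17), (5, 30), (6, 3), (6, 5), (6, 10), (6, 12), (6, 19), (6, 21), (6, 26), (6, 28)]
Holes: [(1, 3), (1, 5), (1, 10), (1, 12), (1, 19), (1, 21), (1, 26), (1, 28), (2, 1), (2, 14), (2, 17), (2, 30), (3, 3), (3, 12), (3, 19), (3, 28), (4, 3), (4, 12), (4, 19), (4, 28), (5, 1), (5, 14), (5, 17), (5, 30), (6, 3), (6, 5), (6, 10), (6, 12), (6, 19), (6, 21), (6, 26), (6, 28)]

Answer: no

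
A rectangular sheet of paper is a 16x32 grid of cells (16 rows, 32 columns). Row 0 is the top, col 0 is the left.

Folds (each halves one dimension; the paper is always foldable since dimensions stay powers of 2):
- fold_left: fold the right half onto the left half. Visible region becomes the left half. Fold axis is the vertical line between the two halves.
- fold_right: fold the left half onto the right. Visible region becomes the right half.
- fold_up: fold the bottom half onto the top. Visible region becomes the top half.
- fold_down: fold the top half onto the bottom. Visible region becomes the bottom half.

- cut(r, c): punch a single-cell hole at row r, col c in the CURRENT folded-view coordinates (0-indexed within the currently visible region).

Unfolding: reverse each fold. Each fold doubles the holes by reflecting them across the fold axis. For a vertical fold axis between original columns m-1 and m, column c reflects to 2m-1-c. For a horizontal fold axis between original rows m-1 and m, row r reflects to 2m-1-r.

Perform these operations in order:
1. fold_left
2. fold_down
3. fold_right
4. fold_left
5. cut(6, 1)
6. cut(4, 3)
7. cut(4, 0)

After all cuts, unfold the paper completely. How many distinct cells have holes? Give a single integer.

Op 1 fold_left: fold axis v@16; visible region now rows[0,16) x cols[0,16) = 16x16
Op 2 fold_down: fold axis h@8; visible region now rows[8,16) x cols[0,16) = 8x16
Op 3 fold_right: fold axis v@8; visible region now rows[8,16) x cols[8,16) = 8x8
Op 4 fold_left: fold axis v@12; visible region now rows[8,16) x cols[8,12) = 8x4
Op 5 cut(6, 1): punch at orig (14,9); cuts so far [(14, 9)]; region rows[8,16) x cols[8,12) = 8x4
Op 6 cut(4, 3): punch at orig (12,11); cuts so far [(12, 11), (14, 9)]; region rows[8,16) x cols[8,12) = 8x4
Op 7 cut(4, 0): punch at orig (12,8); cuts so far [(12, 8), (12, 11), (14, 9)]; region rows[8,16) x cols[8,12) = 8x4
Unfold 1 (reflect across v@12): 6 holes -> [(12, 8), (12, 11), (12, 12), (12, 15), (14, 9), (14, 14)]
Unfold 2 (reflect across v@8): 12 holes -> [(12, 0), (12, 3), (12, 4), (12, 7), (12, 8), (12, 11), (12, 12), (12, 15), (14, 1), (14, 6), (14, 9), (14, 14)]
Unfold 3 (reflect across h@8): 24 holes -> [(1, 1), (1, 6), (1, 9), (1, 14), (3, 0), (3, 3), (3, 4), (3, 7), (3, 8), (3, 11), (3, 12), (3, 15), (12, 0), (12, 3), (12, 4), (12, 7), (12, 8), (12, 11), (12, 12), (12, 15), (14, 1), (14, 6), (14, 9), (14, 14)]
Unfold 4 (reflect across v@16): 48 holes -> [(1, 1), (1, 6), (1, 9), (1, 14), (1, 17), (1, 22), (1, 25), (1, 30), (3, 0), (3, 3), (3, 4), (3, 7), (3, 8), (3, 11), (3, 12), (3, 15), (3, 16), (3, 19), (3, 20), (3, 23), (3, 24), (3, 27), (3, 28), (3, 31), (12, 0), (12, 3), (12, 4), (12, 7), (12, 8), (12, 11), (12, 12), (12, 15), (12, 16), (12, 19), (12, 20), (12, 23), (12, 24), (12, 27), (12, 28), (12, 31), (14, 1), (14, 6), (14, 9), (14, 14), (14, 17), (14, 22), (14, 25), (14, 30)]

Answer: 48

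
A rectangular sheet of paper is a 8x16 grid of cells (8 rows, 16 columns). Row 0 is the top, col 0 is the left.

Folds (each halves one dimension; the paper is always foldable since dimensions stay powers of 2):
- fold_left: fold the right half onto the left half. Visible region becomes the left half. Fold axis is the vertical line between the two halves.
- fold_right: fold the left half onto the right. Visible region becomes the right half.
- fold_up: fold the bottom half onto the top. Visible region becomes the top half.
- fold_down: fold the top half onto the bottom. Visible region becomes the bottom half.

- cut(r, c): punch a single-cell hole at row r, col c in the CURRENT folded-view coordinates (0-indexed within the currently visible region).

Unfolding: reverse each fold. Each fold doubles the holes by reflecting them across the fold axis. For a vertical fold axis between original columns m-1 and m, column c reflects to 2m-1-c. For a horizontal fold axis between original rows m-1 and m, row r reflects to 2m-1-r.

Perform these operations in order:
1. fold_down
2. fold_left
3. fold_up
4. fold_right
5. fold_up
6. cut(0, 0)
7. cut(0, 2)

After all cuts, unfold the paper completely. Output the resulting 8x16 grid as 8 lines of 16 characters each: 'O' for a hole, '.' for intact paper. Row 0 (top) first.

Op 1 fold_down: fold axis h@4; visible region now rows[4,8) x cols[0,16) = 4x16
Op 2 fold_left: fold axis v@8; visible region now rows[4,8) x cols[0,8) = 4x8
Op 3 fold_up: fold axis h@6; visible region now rows[4,6) x cols[0,8) = 2x8
Op 4 fold_right: fold axis v@4; visible region now rows[4,6) x cols[4,8) = 2x4
Op 5 fold_up: fold axis h@5; visible region now rows[4,5) x cols[4,8) = 1x4
Op 6 cut(0, 0): punch at orig (4,4); cuts so far [(4, 4)]; region rows[4,5) x cols[4,8) = 1x4
Op 7 cut(0, 2): punch at orig (4,6); cuts so far [(4, 4), (4, 6)]; region rows[4,5) x cols[4,8) = 1x4
Unfold 1 (reflect across h@5): 4 holes -> [(4, 4), (4, 6), (5, 4), (5, 6)]
Unfold 2 (reflect across v@4): 8 holes -> [(4, 1), (4, 3), (4, 4), (4, 6), (5, 1), (5, 3), (5, 4), (5, 6)]
Unfold 3 (reflect across h@6): 16 holes -> [(4, 1), (4, 3), (4, 4), (4, 6), (5, 1), (5, 3), (5, 4), (5, 6), (6, 1), (6, 3), (6, 4), (6, 6), (7, 1), (7, 3), (7, 4), (7, 6)]
Unfold 4 (reflect across v@8): 32 holes -> [(4, 1), (4, 3), (4, 4), (4, 6), (4, 9), (4, 11), (4, 12), (4, 14), (5, 1), (5, 3), (5, 4), (5, 6), (5, 9), (5, 11), (5, 12), (5, 14), (6, 1), (6, 3), (6, 4), (6, 6), (6, 9), (6, 11), (6, 12), (6, 14), (7, 1), (7, 3), (7, 4), (7, 6), (7, 9), (7, 11), (7, 12), (7, 14)]
Unfold 5 (reflect across h@4): 64 holes -> [(0, 1), (0, 3), (0, 4), (0, 6), (0, 9), (0, 11), (0, 12), (0, 14), (1, 1), (1, 3), (1, 4), (1, 6), (1, 9), (1, 11), (1, 12), (1, 14), (2, 1), (2, 3), (2, 4), (2, 6), (2, 9), (2, 11), (2, 12), (2, 14), (3, 1), (3, 3), (3, 4), (3, 6), (3, 9), (3, 11), (3, 12), (3, 14), (4, 1), (4, 3), (4, 4), (4, 6), (4, 9), (4, 11), (4, 12), (4, 14), (5, 1), (5, 3), (5, 4), (5, 6), (5, 9), (5, 11), (5, 12), (5, 14), (6, 1), (6, 3), (6, 4), (6, 6), (6, 9), (6, 11), (6, 12), (6, 14), (7, 1), (7, 3), (7, 4), (7, 6), (7, 9), (7, 11), (7, 12), (7, 14)]

Answer: .O.OO.O..O.OO.O.
.O.OO.O..O.OO.O.
.O.OO.O..O.OO.O.
.O.OO.O..O.OO.O.
.O.OO.O..O.OO.O.
.O.OO.O..O.OO.O.
.O.OO.O..O.OO.O.
.O.OO.O..O.OO.O.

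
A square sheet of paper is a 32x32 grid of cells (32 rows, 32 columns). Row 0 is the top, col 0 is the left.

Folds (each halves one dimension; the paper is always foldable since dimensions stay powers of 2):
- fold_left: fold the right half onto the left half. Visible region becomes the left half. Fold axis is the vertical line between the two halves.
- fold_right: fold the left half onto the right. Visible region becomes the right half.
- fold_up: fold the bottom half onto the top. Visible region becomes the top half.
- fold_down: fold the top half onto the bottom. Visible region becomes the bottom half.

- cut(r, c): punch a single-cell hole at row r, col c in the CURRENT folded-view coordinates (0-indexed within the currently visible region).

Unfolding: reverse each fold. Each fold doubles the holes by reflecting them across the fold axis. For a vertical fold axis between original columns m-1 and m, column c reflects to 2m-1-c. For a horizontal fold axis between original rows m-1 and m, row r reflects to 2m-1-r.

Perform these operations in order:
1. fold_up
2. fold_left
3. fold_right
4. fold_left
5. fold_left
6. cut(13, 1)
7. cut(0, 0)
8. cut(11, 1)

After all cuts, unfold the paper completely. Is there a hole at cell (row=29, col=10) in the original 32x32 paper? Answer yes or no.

Answer: no

Derivation:
Op 1 fold_up: fold axis h@16; visible region now rows[0,16) x cols[0,32) = 16x32
Op 2 fold_left: fold axis v@16; visible region now rows[0,16) x cols[0,16) = 16x16
Op 3 fold_right: fold axis v@8; visible region now rows[0,16) x cols[8,16) = 16x8
Op 4 fold_left: fold axis v@12; visible region now rows[0,16) x cols[8,12) = 16x4
Op 5 fold_left: fold axis v@10; visible region now rows[0,16) x cols[8,10) = 16x2
Op 6 cut(13, 1): punch at orig (13,9); cuts so far [(13, 9)]; region rows[0,16) x cols[8,10) = 16x2
Op 7 cut(0, 0): punch at orig (0,8); cuts so far [(0, 8), (13, 9)]; region rows[0,16) x cols[8,10) = 16x2
Op 8 cut(11, 1): punch at orig (11,9); cuts so far [(0, 8), (11, 9), (13, 9)]; region rows[0,16) x cols[8,10) = 16x2
Unfold 1 (reflect across v@10): 6 holes -> [(0, 8), (0, 11), (11, 9), (11, 10), (13, 9), (13, 10)]
Unfold 2 (reflect across v@12): 12 holes -> [(0, 8), (0, 11), (0, 12), (0, 15), (11, 9), (11, 10), (11, 13), (11, 14), (13, 9), (13, 10), (13, 13), (13, 14)]
Unfold 3 (reflect across v@8): 24 holes -> [(0, 0), (0, 3), (0, 4), (0, 7), (0, 8), (0, 11), (0, 12), (0, 15), (11, 1), (11, 2), (11, 5), (11, 6), (11, 9), (11, 10), (11, 13), (11, 14), (13, 1), (13, 2), (13, 5), (13, 6), (13, 9), (13, 10), (13, 13), (13, 14)]
Unfold 4 (reflect across v@16): 48 holes -> [(0, 0), (0, 3), (0, 4), (0, 7), (0, 8), (0, 11), (0, 12), (0, 15), (0, 16), (0, 19), (0, 20), (0, 23), (0, 24), (0, 27), (0, 28), (0, 31), (11, 1), (11, 2), (11, 5), (11, 6), (11, 9), (11, 10), (11, 13), (11, 14), (11, 17), (11, 18), (11, 21), (11, 22), (11, 25), (11, 26), (11, 29), (11, 30), (13, 1), (13, 2), (13, 5), (13, 6), (13, 9), (13, 10), (13, 13), (13, 14), (13, 17), (13, 18), (13, 21), (13, 22), (13, 25), (13, 26), (13, 29), (13, 30)]
Unfold 5 (reflect across h@16): 96 holes -> [(0, 0), (0, 3), (0, 4), (0, 7), (0, 8), (0, 11), (0, 12), (0, 15), (0, 16), (0, 19), (0, 20), (0, 23), (0, 24), (0, 27), (0, 28), (0, 31), (11, 1), (11, 2), (11, 5), (11, 6), (11, 9), (11, 10), (11, 13), (11, 14), (11, 17), (11, 18), (11, 21), (11, 22), (11, 25), (11, 26), (11, 29), (11, 30), (13, 1), (13, 2), (13, 5), (13, 6), (13, 9), (13, 10), (13, 13), (13, 14), (13, 17), (13, 18), (13, 21), (13, 22), (13, 25), (13, 26), (13, 29), (13, 30), (18, 1), (18, 2), (18, 5), (18, 6), (18, 9), (18, 10), (18, 13), (18, 14), (18, 17), (18, 18), (18, 21), (18, 22), (18, 25), (18, 26), (18, 29), (18, 30), (20, 1), (20, 2), (20, 5), (20, 6), (20, 9), (20, 10), (20, 13), (20, 14), (20, 17), (20, 18), (20, 21), (20, 22), (20, 25), (20, 26), (20, 29), (20, 30), (31, 0), (31, 3), (31, 4), (31, 7), (31, 8), (31, 11), (31, 12), (31, 15), (31, 16), (31, 19), (31, 20), (31, 23), (31, 24), (31, 27), (31, 28), (31, 31)]
Holes: [(0, 0), (0, 3), (0, 4), (0, 7), (0, 8), (0, 11), (0, 12), (0, 15), (0, 16), (0, 19), (0, 20), (0, 23), (0, 24), (0, 27), (0, 28), (0, 31), (11, 1), (11, 2), (11, 5), (11, 6), (11, 9), (11, 10), (11, 13), (11, 14), (11, 17), (11, 18), (11, 21), (11, 22), (11, 25), (11, 26), (11, 29), (11, 30), (13, 1), (13, 2), (13, 5), (13, 6), (13, 9), (13, 10), (13, 13), (13, 14), (13, 17), (13, 18), (13, 21), (13, 22), (13, 25), (13, 26), (13, 29), (13, 30), (18, 1), (18, 2), (18, 5), (18, 6), (18, 9), (18, 10), (18, 13), (18, 14), (18, 17), (18, 18), (18, 21), (18, 22), (18, 25), (18, 26), (18, 29), (18, 30), (20, 1), (20, 2), (20, 5), (20, 6), (20, 9), (20, 10), (20, 13), (20, 14), (20, 17), (20, 18), (20, 21), (20, 22), (20, 25), (20, 26), (20, 29), (20, 30), (31, 0), (31, 3), (31, 4), (31, 7), (31, 8), (31, 11), (31, 12), (31, 15), (31, 16), (31, 19), (31, 20), (31, 23), (31, 24), (31, 27), (31, 28), (31, 31)]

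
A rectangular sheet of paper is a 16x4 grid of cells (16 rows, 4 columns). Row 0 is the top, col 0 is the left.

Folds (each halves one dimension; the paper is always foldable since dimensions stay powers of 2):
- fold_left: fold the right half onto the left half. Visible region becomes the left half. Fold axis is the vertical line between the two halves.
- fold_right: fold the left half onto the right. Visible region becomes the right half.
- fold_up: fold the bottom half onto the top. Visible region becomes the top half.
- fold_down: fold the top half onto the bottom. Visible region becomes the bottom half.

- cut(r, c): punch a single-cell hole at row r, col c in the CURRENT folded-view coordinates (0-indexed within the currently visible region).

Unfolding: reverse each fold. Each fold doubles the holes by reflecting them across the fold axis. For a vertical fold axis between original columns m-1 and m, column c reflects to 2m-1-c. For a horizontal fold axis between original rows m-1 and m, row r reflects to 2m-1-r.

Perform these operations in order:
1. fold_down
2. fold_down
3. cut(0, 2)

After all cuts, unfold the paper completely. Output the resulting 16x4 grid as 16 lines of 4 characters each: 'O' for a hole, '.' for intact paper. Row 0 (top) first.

Answer: ....
....
....
..O.
..O.
....
....
....
....
....
....
..O.
..O.
....
....
....

Derivation:
Op 1 fold_down: fold axis h@8; visible region now rows[8,16) x cols[0,4) = 8x4
Op 2 fold_down: fold axis h@12; visible region now rows[12,16) x cols[0,4) = 4x4
Op 3 cut(0, 2): punch at orig (12,2); cuts so far [(12, 2)]; region rows[12,16) x cols[0,4) = 4x4
Unfold 1 (reflect across h@12): 2 holes -> [(11, 2), (12, 2)]
Unfold 2 (reflect across h@8): 4 holes -> [(3, 2), (4, 2), (11, 2), (12, 2)]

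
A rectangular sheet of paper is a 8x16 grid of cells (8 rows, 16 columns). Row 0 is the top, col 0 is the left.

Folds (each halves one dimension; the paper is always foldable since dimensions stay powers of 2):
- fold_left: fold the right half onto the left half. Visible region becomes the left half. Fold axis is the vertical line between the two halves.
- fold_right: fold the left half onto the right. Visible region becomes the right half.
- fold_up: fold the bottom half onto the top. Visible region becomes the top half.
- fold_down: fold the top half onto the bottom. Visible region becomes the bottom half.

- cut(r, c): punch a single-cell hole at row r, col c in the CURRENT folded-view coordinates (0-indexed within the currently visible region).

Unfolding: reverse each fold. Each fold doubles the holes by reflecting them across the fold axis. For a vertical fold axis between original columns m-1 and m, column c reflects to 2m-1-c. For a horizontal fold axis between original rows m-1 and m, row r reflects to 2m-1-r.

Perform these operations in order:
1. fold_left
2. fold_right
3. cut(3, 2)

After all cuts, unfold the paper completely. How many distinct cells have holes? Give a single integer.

Op 1 fold_left: fold axis v@8; visible region now rows[0,8) x cols[0,8) = 8x8
Op 2 fold_right: fold axis v@4; visible region now rows[0,8) x cols[4,8) = 8x4
Op 3 cut(3, 2): punch at orig (3,6); cuts so far [(3, 6)]; region rows[0,8) x cols[4,8) = 8x4
Unfold 1 (reflect across v@4): 2 holes -> [(3, 1), (3, 6)]
Unfold 2 (reflect across v@8): 4 holes -> [(3, 1), (3, 6), (3, 9), (3, 14)]

Answer: 4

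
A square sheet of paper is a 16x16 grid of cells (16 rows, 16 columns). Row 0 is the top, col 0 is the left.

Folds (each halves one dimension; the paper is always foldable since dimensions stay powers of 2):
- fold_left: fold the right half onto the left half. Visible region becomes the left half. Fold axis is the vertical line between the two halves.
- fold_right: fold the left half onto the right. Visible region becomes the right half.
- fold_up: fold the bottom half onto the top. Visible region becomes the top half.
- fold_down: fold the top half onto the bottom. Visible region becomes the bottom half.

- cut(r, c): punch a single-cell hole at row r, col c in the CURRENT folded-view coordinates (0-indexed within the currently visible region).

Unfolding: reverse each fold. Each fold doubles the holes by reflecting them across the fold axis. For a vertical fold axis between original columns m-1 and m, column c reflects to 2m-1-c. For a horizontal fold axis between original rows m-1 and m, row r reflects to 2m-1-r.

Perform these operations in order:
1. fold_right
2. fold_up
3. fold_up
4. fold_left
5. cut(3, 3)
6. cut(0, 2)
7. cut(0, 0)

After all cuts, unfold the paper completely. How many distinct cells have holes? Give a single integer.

Answer: 48

Derivation:
Op 1 fold_right: fold axis v@8; visible region now rows[0,16) x cols[8,16) = 16x8
Op 2 fold_up: fold axis h@8; visible region now rows[0,8) x cols[8,16) = 8x8
Op 3 fold_up: fold axis h@4; visible region now rows[0,4) x cols[8,16) = 4x8
Op 4 fold_left: fold axis v@12; visible region now rows[0,4) x cols[8,12) = 4x4
Op 5 cut(3, 3): punch at orig (3,11); cuts so far [(3, 11)]; region rows[0,4) x cols[8,12) = 4x4
Op 6 cut(0, 2): punch at orig (0,10); cuts so far [(0, 10), (3, 11)]; region rows[0,4) x cols[8,12) = 4x4
Op 7 cut(0, 0): punch at orig (0,8); cuts so far [(0, 8), (0, 10), (3, 11)]; region rows[0,4) x cols[8,12) = 4x4
Unfold 1 (reflect across v@12): 6 holes -> [(0, 8), (0, 10), (0, 13), (0, 15), (3, 11), (3, 12)]
Unfold 2 (reflect across h@4): 12 holes -> [(0, 8), (0, 10), (0, 13), (0, 15), (3, 11), (3, 12), (4, 11), (4, 12), (7, 8), (7, 10), (7, 13), (7, 15)]
Unfold 3 (reflect across h@8): 24 holes -> [(0, 8), (0, 10), (0, 13), (0, 15), (3, 11), (3, 12), (4, 11), (4, 12), (7, 8), (7, 10), (7, 13), (7, 15), (8, 8), (8, 10), (8, 13), (8, 15), (11, 11), (11, 12), (12, 11), (12, 12), (15, 8), (15, 10), (15, 13), (15, 15)]
Unfold 4 (reflect across v@8): 48 holes -> [(0, 0), (0, 2), (0, 5), (0, 7), (0, 8), (0, 10), (0, 13), (0, 15), (3, 3), (3, 4), (3, 11), (3, 12), (4, 3), (4, 4), (4, 11), (4, 12), (7, 0), (7, 2), (7, 5), (7, 7), (7, 8), (7, 10), (7, 13), (7, 15), (8, 0), (8, 2), (8, 5), (8, 7), (8, 8), (8, 10), (8, 13), (8, 15), (11, 3), (11, 4), (11, 11), (11, 12), (12, 3), (12, 4), (12, 11), (12, 12), (15, 0), (15, 2), (15, 5), (15, 7), (15, 8), (15, 10), (15, 13), (15, 15)]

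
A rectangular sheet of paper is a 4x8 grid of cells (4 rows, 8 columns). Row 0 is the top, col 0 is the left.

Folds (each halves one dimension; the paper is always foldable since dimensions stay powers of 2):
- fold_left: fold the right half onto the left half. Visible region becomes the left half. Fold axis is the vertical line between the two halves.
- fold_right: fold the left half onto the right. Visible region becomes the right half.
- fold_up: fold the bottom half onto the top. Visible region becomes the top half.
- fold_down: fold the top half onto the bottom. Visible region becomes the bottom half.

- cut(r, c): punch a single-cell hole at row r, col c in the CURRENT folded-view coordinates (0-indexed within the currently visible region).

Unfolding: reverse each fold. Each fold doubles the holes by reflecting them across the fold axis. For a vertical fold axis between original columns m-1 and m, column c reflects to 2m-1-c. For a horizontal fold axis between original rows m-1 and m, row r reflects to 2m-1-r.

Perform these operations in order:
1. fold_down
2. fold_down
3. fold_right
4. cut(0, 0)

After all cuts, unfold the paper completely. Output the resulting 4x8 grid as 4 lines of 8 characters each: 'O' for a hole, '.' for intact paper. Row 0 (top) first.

Answer: ...OO...
...OO...
...OO...
...OO...

Derivation:
Op 1 fold_down: fold axis h@2; visible region now rows[2,4) x cols[0,8) = 2x8
Op 2 fold_down: fold axis h@3; visible region now rows[3,4) x cols[0,8) = 1x8
Op 3 fold_right: fold axis v@4; visible region now rows[3,4) x cols[4,8) = 1x4
Op 4 cut(0, 0): punch at orig (3,4); cuts so far [(3, 4)]; region rows[3,4) x cols[4,8) = 1x4
Unfold 1 (reflect across v@4): 2 holes -> [(3, 3), (3, 4)]
Unfold 2 (reflect across h@3): 4 holes -> [(2, 3), (2, 4), (3, 3), (3, 4)]
Unfold 3 (reflect across h@2): 8 holes -> [(0, 3), (0, 4), (1, 3), (1, 4), (2, 3), (2, 4), (3, 3), (3, 4)]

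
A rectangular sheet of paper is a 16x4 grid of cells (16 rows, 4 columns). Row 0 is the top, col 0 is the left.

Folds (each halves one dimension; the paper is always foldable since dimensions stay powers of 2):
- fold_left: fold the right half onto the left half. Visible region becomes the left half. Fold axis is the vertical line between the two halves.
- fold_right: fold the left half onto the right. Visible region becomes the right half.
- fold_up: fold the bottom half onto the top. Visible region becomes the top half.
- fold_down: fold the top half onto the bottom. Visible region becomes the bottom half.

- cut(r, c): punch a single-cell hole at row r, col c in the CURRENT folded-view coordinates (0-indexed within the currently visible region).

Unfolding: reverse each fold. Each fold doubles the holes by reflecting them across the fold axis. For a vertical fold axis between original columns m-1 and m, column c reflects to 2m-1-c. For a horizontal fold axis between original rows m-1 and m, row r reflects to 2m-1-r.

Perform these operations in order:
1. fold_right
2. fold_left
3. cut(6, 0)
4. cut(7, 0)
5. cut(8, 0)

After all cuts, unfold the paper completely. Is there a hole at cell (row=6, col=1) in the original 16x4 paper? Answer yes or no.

Op 1 fold_right: fold axis v@2; visible region now rows[0,16) x cols[2,4) = 16x2
Op 2 fold_left: fold axis v@3; visible region now rows[0,16) x cols[2,3) = 16x1
Op 3 cut(6, 0): punch at orig (6,2); cuts so far [(6, 2)]; region rows[0,16) x cols[2,3) = 16x1
Op 4 cut(7, 0): punch at orig (7,2); cuts so far [(6, 2), (7, 2)]; region rows[0,16) x cols[2,3) = 16x1
Op 5 cut(8, 0): punch at orig (8,2); cuts so far [(6, 2), (7, 2), (8, 2)]; region rows[0,16) x cols[2,3) = 16x1
Unfold 1 (reflect across v@3): 6 holes -> [(6, 2), (6, 3), (7, 2), (7, 3), (8, 2), (8, 3)]
Unfold 2 (reflect across v@2): 12 holes -> [(6, 0), (6, 1), (6, 2), (6, 3), (7, 0), (7, 1), (7, 2), (7, 3), (8, 0), (8, 1), (8, 2), (8, 3)]
Holes: [(6, 0), (6, 1), (6, 2), (6, 3), (7, 0), (7, 1), (7, 2), (7, 3), (8, 0), (8, 1), (8, 2), (8, 3)]

Answer: yes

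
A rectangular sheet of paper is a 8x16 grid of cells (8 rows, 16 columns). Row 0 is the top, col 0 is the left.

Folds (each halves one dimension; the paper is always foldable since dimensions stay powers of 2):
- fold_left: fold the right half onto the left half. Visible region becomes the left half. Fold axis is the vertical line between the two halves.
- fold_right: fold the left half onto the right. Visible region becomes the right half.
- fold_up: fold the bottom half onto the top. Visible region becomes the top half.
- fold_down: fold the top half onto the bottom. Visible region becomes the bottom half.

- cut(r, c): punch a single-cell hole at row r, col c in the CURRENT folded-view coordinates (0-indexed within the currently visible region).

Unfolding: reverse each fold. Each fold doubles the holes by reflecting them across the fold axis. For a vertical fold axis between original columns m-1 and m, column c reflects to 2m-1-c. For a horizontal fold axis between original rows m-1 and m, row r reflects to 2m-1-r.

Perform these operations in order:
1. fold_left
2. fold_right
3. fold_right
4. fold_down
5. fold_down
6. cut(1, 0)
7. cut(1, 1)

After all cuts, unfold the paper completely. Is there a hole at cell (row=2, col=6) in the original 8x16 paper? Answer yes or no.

Answer: no

Derivation:
Op 1 fold_left: fold axis v@8; visible region now rows[0,8) x cols[0,8) = 8x8
Op 2 fold_right: fold axis v@4; visible region now rows[0,8) x cols[4,8) = 8x4
Op 3 fold_right: fold axis v@6; visible region now rows[0,8) x cols[6,8) = 8x2
Op 4 fold_down: fold axis h@4; visible region now rows[4,8) x cols[6,8) = 4x2
Op 5 fold_down: fold axis h@6; visible region now rows[6,8) x cols[6,8) = 2x2
Op 6 cut(1, 0): punch at orig (7,6); cuts so far [(7, 6)]; region rows[6,8) x cols[6,8) = 2x2
Op 7 cut(1, 1): punch at orig (7,7); cuts so far [(7, 6), (7, 7)]; region rows[6,8) x cols[6,8) = 2x2
Unfold 1 (reflect across h@6): 4 holes -> [(4, 6), (4, 7), (7, 6), (7, 7)]
Unfold 2 (reflect across h@4): 8 holes -> [(0, 6), (0, 7), (3, 6), (3, 7), (4, 6), (4, 7), (7, 6), (7, 7)]
Unfold 3 (reflect across v@6): 16 holes -> [(0, 4), (0, 5), (0, 6), (0, 7), (3, 4), (3, 5), (3, 6), (3, 7), (4, 4), (4, 5), (4, 6), (4, 7), (7, 4), (7, 5), (7, 6), (7, 7)]
Unfold 4 (reflect across v@4): 32 holes -> [(0, 0), (0, 1), (0, 2), (0, 3), (0, 4), (0, 5), (0, 6), (0, 7), (3, 0), (3, 1), (3, 2), (3, 3), (3, 4), (3, 5), (3, 6), (3, 7), (4, 0), (4, 1), (4, 2), (4, 3), (4, 4), (4, 5), (4, 6), (4, 7), (7, 0), (7, 1), (7, 2), (7, 3), (7, 4), (7, 5), (7, 6), (7, 7)]
Unfold 5 (reflect across v@8): 64 holes -> [(0, 0), (0, 1), (0, 2), (0, 3), (0, 4), (0, 5), (0, 6), (0, 7), (0, 8), (0, 9), (0, 10), (0, 11), (0, 12), (0, 13), (0, 14), (0, 15), (3, 0), (3, 1), (3, 2), (3, 3), (3, 4), (3, 5), (3, 6), (3, 7), (3, 8), (3, 9), (3, 10), (3, 11), (3, 12), (3, 13), (3, 14), (3, 15), (4, 0), (4, 1), (4, 2), (4, 3), (4, 4), (4, 5), (4, 6), (4, 7), (4, 8), (4, 9), (4, 10), (4, 11), (4, 12), (4, 13), (4, 14), (4, 15), (7, 0), (7, 1), (7, 2), (7, 3), (7, 4), (7, 5), (7, 6), (7, 7), (7, 8), (7, 9), (7, 10), (7, 11), (7, 12), (7, 13), (7, 14), (7, 15)]
Holes: [(0, 0), (0, 1), (0, 2), (0, 3), (0, 4), (0, 5), (0, 6), (0, 7), (0, 8), (0, 9), (0, 10), (0, 11), (0, 12), (0, 13), (0, 14), (0, 15), (3, 0), (3, 1), (3, 2), (3, 3), (3, 4), (3, 5), (3, 6), (3, 7), (3, 8), (3, 9), (3, 10), (3, 11), (3, 12), (3, 13), (3, 14), (3, 15), (4, 0), (4, 1), (4, 2), (4, 3), (4, 4), (4, 5), (4, 6), (4, 7), (4, 8), (4, 9), (4, 10), (4, 11), (4, 12), (4, 13), (4, 14), (4, 15), (7, 0), (7, 1), (7, 2), (7, 3), (7, 4), (7, 5), (7, 6), (7, 7), (7, 8), (7, 9), (7, 10), (7, 11), (7, 12), (7, 13), (7, 14), (7, 15)]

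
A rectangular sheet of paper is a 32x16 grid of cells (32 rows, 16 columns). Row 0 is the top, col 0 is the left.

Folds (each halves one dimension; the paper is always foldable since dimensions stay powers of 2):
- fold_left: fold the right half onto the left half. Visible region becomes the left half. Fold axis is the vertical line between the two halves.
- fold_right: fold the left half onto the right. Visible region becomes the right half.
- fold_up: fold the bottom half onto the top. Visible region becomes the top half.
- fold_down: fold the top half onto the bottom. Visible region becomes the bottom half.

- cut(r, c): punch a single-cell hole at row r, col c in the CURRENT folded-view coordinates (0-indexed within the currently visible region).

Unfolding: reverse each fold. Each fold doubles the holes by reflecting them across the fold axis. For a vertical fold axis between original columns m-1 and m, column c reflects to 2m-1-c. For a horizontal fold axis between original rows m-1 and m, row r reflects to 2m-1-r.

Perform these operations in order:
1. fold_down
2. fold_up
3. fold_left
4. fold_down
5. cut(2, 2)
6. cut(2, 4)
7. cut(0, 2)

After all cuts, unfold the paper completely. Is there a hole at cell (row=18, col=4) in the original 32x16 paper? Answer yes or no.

Op 1 fold_down: fold axis h@16; visible region now rows[16,32) x cols[0,16) = 16x16
Op 2 fold_up: fold axis h@24; visible region now rows[16,24) x cols[0,16) = 8x16
Op 3 fold_left: fold axis v@8; visible region now rows[16,24) x cols[0,8) = 8x8
Op 4 fold_down: fold axis h@20; visible region now rows[20,24) x cols[0,8) = 4x8
Op 5 cut(2, 2): punch at orig (22,2); cuts so far [(22, 2)]; region rows[20,24) x cols[0,8) = 4x8
Op 6 cut(2, 4): punch at orig (22,4); cuts so far [(22, 2), (22, 4)]; region rows[20,24) x cols[0,8) = 4x8
Op 7 cut(0, 2): punch at orig (20,2); cuts so far [(20, 2), (22, 2), (22, 4)]; region rows[20,24) x cols[0,8) = 4x8
Unfold 1 (reflect across h@20): 6 holes -> [(17, 2), (17, 4), (19, 2), (20, 2), (22, 2), (22, 4)]
Unfold 2 (reflect across v@8): 12 holes -> [(17, 2), (17, 4), (17, 11), (17, 13), (19, 2), (19, 13), (20, 2), (20, 13), (22, 2), (22, 4), (22, 11), (22, 13)]
Unfold 3 (reflect across h@24): 24 holes -> [(17, 2), (17, 4), (17, 11), (17, 13), (19, 2), (19, 13), (20, 2), (20, 13), (22, 2), (22, 4), (22, 11), (22, 13), (25, 2), (25, 4), (25, 11), (25, 13), (27, 2), (27, 13), (28, 2), (28, 13), (30, 2), (30, 4), (30, 11), (30, 13)]
Unfold 4 (reflect across h@16): 48 holes -> [(1, 2), (1, 4), (1, 11), (1, 13), (3, 2), (3, 13), (4, 2), (4, 13), (6, 2), (6, 4), (6, 11), (6, 13), (9, 2), (9, 4), (9, 11), (9, 13), (11, 2), (11, 13), (12, 2), (12, 13), (14, 2), (14, 4), (14, 11), (14, 13), (17, 2), (17, 4), (17, 11), (17, 13), (19, 2), (19, 13), (20, 2), (20, 13), (22, 2), (22, 4), (22, 11), (22, 13), (25, 2), (25, 4), (25, 11), (25, 13), (27, 2), (27, 13), (28, 2), (28, 13), (30, 2), (30, 4), (30, 11), (30, 13)]
Holes: [(1, 2), (1, 4), (1, 11), (1, 13), (3, 2), (3, 13), (4, 2), (4, 13), (6, 2), (6, 4), (6, 11), (6, 13), (9, 2), (9, 4), (9, 11), (9, 13), (11, 2), (11, 13), (12, 2), (12, 13), (14, 2), (14, 4), (14, 11), (14, 13), (17, 2), (17, 4), (17, 11), (17, 13), (19, 2), (19, 13), (20, 2), (20, 13), (22, 2), (22, 4), (22, 11), (22, 13), (25, 2), (25, 4), (25, 11), (25, 13), (27, 2), (27, 13), (28, 2), (28, 13), (30, 2), (30, 4), (30, 11), (30, 13)]

Answer: no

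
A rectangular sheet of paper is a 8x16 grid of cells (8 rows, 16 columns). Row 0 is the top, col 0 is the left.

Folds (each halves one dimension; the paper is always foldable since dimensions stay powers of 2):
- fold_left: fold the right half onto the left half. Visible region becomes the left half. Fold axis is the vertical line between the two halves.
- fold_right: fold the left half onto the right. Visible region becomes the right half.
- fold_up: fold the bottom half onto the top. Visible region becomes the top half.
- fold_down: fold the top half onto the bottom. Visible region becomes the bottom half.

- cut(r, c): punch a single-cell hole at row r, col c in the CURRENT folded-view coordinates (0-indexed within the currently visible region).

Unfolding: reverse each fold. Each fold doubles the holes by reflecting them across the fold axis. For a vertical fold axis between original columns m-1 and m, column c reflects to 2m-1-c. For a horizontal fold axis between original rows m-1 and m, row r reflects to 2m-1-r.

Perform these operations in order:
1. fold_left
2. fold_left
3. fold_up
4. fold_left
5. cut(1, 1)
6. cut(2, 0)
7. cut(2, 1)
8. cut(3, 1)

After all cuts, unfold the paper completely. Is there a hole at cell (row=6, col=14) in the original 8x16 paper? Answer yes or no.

Answer: yes

Derivation:
Op 1 fold_left: fold axis v@8; visible region now rows[0,8) x cols[0,8) = 8x8
Op 2 fold_left: fold axis v@4; visible region now rows[0,8) x cols[0,4) = 8x4
Op 3 fold_up: fold axis h@4; visible region now rows[0,4) x cols[0,4) = 4x4
Op 4 fold_left: fold axis v@2; visible region now rows[0,4) x cols[0,2) = 4x2
Op 5 cut(1, 1): punch at orig (1,1); cuts so far [(1, 1)]; region rows[0,4) x cols[0,2) = 4x2
Op 6 cut(2, 0): punch at orig (2,0); cuts so far [(1, 1), (2, 0)]; region rows[0,4) x cols[0,2) = 4x2
Op 7 cut(2, 1): punch at orig (2,1); cuts so far [(1, 1), (2, 0), (2, 1)]; region rows[0,4) x cols[0,2) = 4x2
Op 8 cut(3, 1): punch at orig (3,1); cuts so far [(1, 1), (2, 0), (2, 1), (3, 1)]; region rows[0,4) x cols[0,2) = 4x2
Unfold 1 (reflect across v@2): 8 holes -> [(1, 1), (1, 2), (2, 0), (2, 1), (2, 2), (2, 3), (3, 1), (3, 2)]
Unfold 2 (reflect across h@4): 16 holes -> [(1, 1), (1, 2), (2, 0), (2, 1), (2, 2), (2, 3), (3, 1), (3, 2), (4, 1), (4, 2), (5, 0), (5, 1), (5, 2), (5, 3), (6, 1), (6, 2)]
Unfold 3 (reflect across v@4): 32 holes -> [(1, 1), (1, 2), (1, 5), (1, 6), (2, 0), (2, 1), (2, 2), (2, 3), (2, 4), (2, 5), (2, 6), (2, 7), (3, 1), (3, 2), (3, 5), (3, 6), (4, 1), (4, 2), (4, 5), (4, 6), (5, 0), (5, 1), (5, 2), (5, 3), (5, 4), (5, 5), (5, 6), (5, 7), (6, 1), (6, 2), (6, 5), (6, 6)]
Unfold 4 (reflect across v@8): 64 holes -> [(1, 1), (1, 2), (1, 5), (1, 6), (1, 9), (1, 10), (1, 13), (1, 14), (2, 0), (2, 1), (2, 2), (2, 3), (2, 4), (2, 5), (2, 6), (2, 7), (2, 8), (2, 9), (2, 10), (2, 11), (2, 12), (2, 13), (2, 14), (2, 15), (3, 1), (3, 2), (3, 5), (3, 6), (3, 9), (3, 10), (3, 13), (3, 14), (4, 1), (4, 2), (4, 5), (4, 6), (4, 9), (4, 10), (4, 13), (4, 14), (5, 0), (5, 1), (5, 2), (5, 3), (5, 4), (5, 5), (5, 6), (5, 7), (5, 8), (5, 9), (5, 10), (5, 11), (5, 12), (5, 13), (5, 14), (5, 15), (6, 1), (6, 2), (6, 5), (6, 6), (6, 9), (6, 10), (6, 13), (6, 14)]
Holes: [(1, 1), (1, 2), (1, 5), (1, 6), (1, 9), (1, 10), (1, 13), (1, 14), (2, 0), (2, 1), (2, 2), (2, 3), (2, 4), (2, 5), (2, 6), (2, 7), (2, 8), (2, 9), (2, 10), (2, 11), (2, 12), (2, 13), (2, 14), (2, 15), (3, 1), (3, 2), (3, 5), (3, 6), (3, 9), (3, 10), (3, 13), (3, 14), (4, 1), (4, 2), (4, 5), (4, 6), (4, 9), (4, 10), (4, 13), (4, 14), (5, 0), (5, 1), (5, 2), (5, 3), (5, 4), (5, 5), (5, 6), (5, 7), (5, 8), (5, 9), (5, 10), (5, 11), (5, 12), (5, 13), (5, 14), (5, 15), (6, 1), (6, 2), (6, 5), (6, 6), (6, 9), (6, 10), (6, 13), (6, 14)]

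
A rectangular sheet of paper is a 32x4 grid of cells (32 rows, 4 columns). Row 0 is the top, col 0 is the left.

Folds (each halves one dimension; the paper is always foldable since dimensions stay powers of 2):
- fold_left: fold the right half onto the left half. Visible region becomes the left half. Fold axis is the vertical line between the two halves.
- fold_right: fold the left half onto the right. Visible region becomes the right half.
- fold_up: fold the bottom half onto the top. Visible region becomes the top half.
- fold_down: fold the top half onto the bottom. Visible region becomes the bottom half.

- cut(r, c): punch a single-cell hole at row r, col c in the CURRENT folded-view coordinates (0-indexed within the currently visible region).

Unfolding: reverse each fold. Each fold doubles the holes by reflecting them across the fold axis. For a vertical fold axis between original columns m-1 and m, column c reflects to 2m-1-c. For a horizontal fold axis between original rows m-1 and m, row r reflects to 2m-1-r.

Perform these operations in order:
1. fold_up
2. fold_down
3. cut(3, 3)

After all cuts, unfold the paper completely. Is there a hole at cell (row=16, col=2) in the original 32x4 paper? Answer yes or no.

Op 1 fold_up: fold axis h@16; visible region now rows[0,16) x cols[0,4) = 16x4
Op 2 fold_down: fold axis h@8; visible region now rows[8,16) x cols[0,4) = 8x4
Op 3 cut(3, 3): punch at orig (11,3); cuts so far [(11, 3)]; region rows[8,16) x cols[0,4) = 8x4
Unfold 1 (reflect across h@8): 2 holes -> [(4, 3), (11, 3)]
Unfold 2 (reflect across h@16): 4 holes -> [(4, 3), (11, 3), (20, 3), (27, 3)]
Holes: [(4, 3), (11, 3), (20, 3), (27, 3)]

Answer: no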